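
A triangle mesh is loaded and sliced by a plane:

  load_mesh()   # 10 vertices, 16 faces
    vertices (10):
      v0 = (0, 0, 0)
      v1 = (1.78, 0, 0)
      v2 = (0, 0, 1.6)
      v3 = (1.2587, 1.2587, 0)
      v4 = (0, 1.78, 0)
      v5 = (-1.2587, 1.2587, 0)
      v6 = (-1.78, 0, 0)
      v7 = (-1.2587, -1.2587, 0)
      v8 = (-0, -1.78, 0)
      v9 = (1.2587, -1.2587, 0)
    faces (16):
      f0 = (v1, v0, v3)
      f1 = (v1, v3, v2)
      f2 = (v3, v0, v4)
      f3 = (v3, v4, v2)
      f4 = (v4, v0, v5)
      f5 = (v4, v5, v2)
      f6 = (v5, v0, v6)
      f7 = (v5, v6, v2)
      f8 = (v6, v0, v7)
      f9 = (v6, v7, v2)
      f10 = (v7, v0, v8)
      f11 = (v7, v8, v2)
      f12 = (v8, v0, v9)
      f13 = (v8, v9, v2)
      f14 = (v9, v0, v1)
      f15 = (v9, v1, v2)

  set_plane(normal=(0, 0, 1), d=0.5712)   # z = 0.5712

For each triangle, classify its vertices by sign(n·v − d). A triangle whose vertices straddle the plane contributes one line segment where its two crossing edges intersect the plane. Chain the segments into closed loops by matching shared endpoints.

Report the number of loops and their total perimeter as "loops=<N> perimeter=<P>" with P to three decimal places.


loops=1 perimeter=7.008

Straddling triangles (8 of 16):
  (v1,v3,v2) [--+] → (0.809344, 0.809344, 0.5712)–(1.14454, 0, 0.5712)  len=0.8760
  (v3,v4,v2) [--+] → (0, 1.14454, 0.5712)–(0.809344, 0.809344, 0.5712)  len=0.8760
  (v4,v5,v2) [--+] → (-0.809344, 0.809344, 0.5712)–(0, 1.14454, 0.5712)  len=0.8760
  (v5,v6,v2) [--+] → (-1.14454, 0, 0.5712)–(-0.809344, 0.809344, 0.5712)  len=0.8760
  (v6,v7,v2) [--+] → (-0.809344, -0.809344, 0.5712)–(-1.14454, 0, 0.5712)  len=0.8760
  (v7,v8,v2) [--+] → (0, -1.14454, 0.5712)–(-0.809344, -0.809344, 0.5712)  len=0.8760
  (v8,v9,v2) [--+] → (0.809344, -0.809344, 0.5712)–(0, -1.14454, 0.5712)  len=0.8760
  (v9,v1,v2) [--+] → (1.14454, 0, 0.5712)–(0.809344, -0.809344, 0.5712)  len=0.8760

Chained into 1 loop(s):
  loop 1: 8 segments, perimeter = 7.0081
Total perimeter = 7.008


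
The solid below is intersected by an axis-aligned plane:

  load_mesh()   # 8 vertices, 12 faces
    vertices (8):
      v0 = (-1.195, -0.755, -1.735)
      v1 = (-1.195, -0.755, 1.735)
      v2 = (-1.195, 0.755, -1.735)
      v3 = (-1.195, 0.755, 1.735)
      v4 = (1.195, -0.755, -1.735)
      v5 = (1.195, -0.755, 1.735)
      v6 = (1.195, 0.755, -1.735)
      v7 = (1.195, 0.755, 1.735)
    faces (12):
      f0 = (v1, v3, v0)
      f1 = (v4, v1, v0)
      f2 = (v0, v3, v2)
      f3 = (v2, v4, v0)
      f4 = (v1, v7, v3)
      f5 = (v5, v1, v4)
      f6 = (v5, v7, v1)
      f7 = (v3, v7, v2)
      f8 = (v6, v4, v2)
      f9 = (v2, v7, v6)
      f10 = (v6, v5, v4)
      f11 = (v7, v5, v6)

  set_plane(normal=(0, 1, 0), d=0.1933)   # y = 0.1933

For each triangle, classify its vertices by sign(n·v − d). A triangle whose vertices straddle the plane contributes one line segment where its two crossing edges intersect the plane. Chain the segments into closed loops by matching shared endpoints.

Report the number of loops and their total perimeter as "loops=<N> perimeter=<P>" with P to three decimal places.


loops=1 perimeter=11.720

Straddling triangles (8 of 12):
  (v1,v3,v0) [-+-] → (-1.195, 0.1933, 1.735)–(-1.195, 0.1933, 0.444206)  len=1.2908
  (v0,v3,v2) [-++] → (-1.195, 0.1933, 0.444206)–(-1.195, 0.1933, -1.735)  len=2.1792
  (v2,v4,v0) [+--] → (-0.305952, 0.1933, -1.735)–(-1.195, 0.1933, -1.735)  len=0.8890
  (v1,v7,v3) [-++] → (0.305952, 0.1933, 1.735)–(-1.195, 0.1933, 1.735)  len=1.5010
  (v5,v7,v1) [-+-] → (1.195, 0.1933, 1.735)–(0.305952, 0.1933, 1.735)  len=0.8890
  (v6,v4,v2) [+-+] → (1.195, 0.1933, -1.735)–(-0.305952, 0.1933, -1.735)  len=1.5010
  (v6,v5,v4) [+--] → (1.195, 0.1933, -0.444206)–(1.195, 0.1933, -1.735)  len=1.2908
  (v7,v5,v6) [+-+] → (1.195, 0.1933, 1.735)–(1.195, 0.1933, -0.444206)  len=2.1792

Chained into 1 loop(s):
  loop 1: 8 segments, perimeter = 11.7200
Total perimeter = 11.720


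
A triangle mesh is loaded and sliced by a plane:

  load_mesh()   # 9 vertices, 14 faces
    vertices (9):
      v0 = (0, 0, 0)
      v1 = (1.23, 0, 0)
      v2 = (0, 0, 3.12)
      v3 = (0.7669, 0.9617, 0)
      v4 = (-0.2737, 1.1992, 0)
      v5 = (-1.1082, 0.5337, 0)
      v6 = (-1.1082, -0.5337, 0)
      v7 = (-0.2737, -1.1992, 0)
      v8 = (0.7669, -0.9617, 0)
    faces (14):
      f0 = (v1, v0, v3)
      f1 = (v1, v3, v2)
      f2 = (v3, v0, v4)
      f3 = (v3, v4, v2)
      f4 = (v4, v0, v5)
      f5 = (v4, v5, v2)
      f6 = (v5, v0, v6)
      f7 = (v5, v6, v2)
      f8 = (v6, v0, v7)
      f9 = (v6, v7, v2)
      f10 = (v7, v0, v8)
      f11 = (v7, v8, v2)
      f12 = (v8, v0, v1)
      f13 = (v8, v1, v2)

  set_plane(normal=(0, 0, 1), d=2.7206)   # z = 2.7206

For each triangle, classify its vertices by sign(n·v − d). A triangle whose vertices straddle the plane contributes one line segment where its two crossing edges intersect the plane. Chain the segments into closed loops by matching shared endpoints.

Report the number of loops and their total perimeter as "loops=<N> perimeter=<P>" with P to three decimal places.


loops=1 perimeter=0.956

Straddling triangles (7 of 14):
  (v1,v3,v2) [--+] → (0.098173, 0.12311, 2.7206)–(0.157456, 0, 2.7206)  len=0.1366
  (v3,v4,v2) [--+] → (-0.0350371, 0.153513, 2.7206)–(0.098173, 0.12311, 2.7206)  len=0.1366
  (v4,v5,v2) [--+] → (-0.141864, 0.0683204, 2.7206)–(-0.0350371, 0.153513, 2.7206)  len=0.1366
  (v5,v6,v2) [--+] → (-0.141864, -0.0683204, 2.7206)–(-0.141864, 0.0683204, 2.7206)  len=0.1366
  (v6,v7,v2) [--+] → (-0.0350371, -0.153513, 2.7206)–(-0.141864, -0.0683204, 2.7206)  len=0.1366
  (v7,v8,v2) [--+] → (0.098173, -0.12311, 2.7206)–(-0.0350371, -0.153513, 2.7206)  len=0.1366
  (v8,v1,v2) [--+] → (0.157456, 0, 2.7206)–(0.098173, -0.12311, 2.7206)  len=0.1366

Chained into 1 loop(s):
  loop 1: 7 segments, perimeter = 0.9565
Total perimeter = 0.956


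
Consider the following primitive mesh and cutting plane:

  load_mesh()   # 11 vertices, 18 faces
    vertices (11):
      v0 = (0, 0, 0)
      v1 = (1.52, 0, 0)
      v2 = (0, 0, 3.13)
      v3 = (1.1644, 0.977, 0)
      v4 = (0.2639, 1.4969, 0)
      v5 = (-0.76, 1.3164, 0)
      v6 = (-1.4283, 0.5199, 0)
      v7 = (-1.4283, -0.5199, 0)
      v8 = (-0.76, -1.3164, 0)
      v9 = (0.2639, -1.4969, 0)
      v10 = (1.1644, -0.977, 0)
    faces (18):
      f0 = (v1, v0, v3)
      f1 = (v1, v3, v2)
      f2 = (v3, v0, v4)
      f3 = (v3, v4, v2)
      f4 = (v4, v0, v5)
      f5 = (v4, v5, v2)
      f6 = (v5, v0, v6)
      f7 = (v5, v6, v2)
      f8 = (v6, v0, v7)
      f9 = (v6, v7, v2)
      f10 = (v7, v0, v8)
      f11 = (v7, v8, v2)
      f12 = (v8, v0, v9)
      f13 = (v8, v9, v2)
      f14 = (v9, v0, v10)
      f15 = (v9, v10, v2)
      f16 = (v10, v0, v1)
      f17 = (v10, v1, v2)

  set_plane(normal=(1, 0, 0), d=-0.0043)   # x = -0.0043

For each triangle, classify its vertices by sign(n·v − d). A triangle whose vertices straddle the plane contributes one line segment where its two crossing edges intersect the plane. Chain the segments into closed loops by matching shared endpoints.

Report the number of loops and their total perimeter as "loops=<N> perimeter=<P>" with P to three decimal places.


Straddling triangles (10 of 18):
  (v4,v0,v5) [++-] → (-0.0043, 0.00744805, 0)–(-0.0043, 1.44962, 0)  len=1.4422
  (v4,v5,v2) [+-+] → (-0.0043, 1.44962, 0)–(-0.0043, 0.00744805, 3.11229)  len=3.4302
  (v5,v0,v6) [-+-] → (-0.0043, 0.00744805, 0)–(-0.0043, 0.0015652, 0)  len=0.0059
  (v5,v6,v2) [--+] → (-0.0043, 0.0015652, 3.12058)–(-0.0043, 0.00744805, 3.11229)  len=0.0102
  (v6,v0,v7) [-+-] → (-0.0043, 0.0015652, 0)–(-0.0043, -0.0015652, 0)  len=0.0031
  (v6,v7,v2) [--+] → (-0.0043, -0.0015652, 3.12058)–(-0.0043, 0.0015652, 3.12058)  len=0.0031
  (v7,v0,v8) [-+-] → (-0.0043, -0.0015652, 0)–(-0.0043, -0.00744805, 0)  len=0.0059
  (v7,v8,v2) [--+] → (-0.0043, -0.00744805, 3.11229)–(-0.0043, -0.0015652, 3.12058)  len=0.0102
  (v8,v0,v9) [-++] → (-0.0043, -0.00744805, 0)–(-0.0043, -1.44962, 0)  len=1.4422
  (v8,v9,v2) [-++] → (-0.0043, -1.44962, 0)–(-0.0043, -0.00744805, 3.11229)  len=3.4302

Chained into 1 loop(s):
  loop 1: 10 segments, perimeter = 9.7831
Total perimeter = 9.783

loops=1 perimeter=9.783


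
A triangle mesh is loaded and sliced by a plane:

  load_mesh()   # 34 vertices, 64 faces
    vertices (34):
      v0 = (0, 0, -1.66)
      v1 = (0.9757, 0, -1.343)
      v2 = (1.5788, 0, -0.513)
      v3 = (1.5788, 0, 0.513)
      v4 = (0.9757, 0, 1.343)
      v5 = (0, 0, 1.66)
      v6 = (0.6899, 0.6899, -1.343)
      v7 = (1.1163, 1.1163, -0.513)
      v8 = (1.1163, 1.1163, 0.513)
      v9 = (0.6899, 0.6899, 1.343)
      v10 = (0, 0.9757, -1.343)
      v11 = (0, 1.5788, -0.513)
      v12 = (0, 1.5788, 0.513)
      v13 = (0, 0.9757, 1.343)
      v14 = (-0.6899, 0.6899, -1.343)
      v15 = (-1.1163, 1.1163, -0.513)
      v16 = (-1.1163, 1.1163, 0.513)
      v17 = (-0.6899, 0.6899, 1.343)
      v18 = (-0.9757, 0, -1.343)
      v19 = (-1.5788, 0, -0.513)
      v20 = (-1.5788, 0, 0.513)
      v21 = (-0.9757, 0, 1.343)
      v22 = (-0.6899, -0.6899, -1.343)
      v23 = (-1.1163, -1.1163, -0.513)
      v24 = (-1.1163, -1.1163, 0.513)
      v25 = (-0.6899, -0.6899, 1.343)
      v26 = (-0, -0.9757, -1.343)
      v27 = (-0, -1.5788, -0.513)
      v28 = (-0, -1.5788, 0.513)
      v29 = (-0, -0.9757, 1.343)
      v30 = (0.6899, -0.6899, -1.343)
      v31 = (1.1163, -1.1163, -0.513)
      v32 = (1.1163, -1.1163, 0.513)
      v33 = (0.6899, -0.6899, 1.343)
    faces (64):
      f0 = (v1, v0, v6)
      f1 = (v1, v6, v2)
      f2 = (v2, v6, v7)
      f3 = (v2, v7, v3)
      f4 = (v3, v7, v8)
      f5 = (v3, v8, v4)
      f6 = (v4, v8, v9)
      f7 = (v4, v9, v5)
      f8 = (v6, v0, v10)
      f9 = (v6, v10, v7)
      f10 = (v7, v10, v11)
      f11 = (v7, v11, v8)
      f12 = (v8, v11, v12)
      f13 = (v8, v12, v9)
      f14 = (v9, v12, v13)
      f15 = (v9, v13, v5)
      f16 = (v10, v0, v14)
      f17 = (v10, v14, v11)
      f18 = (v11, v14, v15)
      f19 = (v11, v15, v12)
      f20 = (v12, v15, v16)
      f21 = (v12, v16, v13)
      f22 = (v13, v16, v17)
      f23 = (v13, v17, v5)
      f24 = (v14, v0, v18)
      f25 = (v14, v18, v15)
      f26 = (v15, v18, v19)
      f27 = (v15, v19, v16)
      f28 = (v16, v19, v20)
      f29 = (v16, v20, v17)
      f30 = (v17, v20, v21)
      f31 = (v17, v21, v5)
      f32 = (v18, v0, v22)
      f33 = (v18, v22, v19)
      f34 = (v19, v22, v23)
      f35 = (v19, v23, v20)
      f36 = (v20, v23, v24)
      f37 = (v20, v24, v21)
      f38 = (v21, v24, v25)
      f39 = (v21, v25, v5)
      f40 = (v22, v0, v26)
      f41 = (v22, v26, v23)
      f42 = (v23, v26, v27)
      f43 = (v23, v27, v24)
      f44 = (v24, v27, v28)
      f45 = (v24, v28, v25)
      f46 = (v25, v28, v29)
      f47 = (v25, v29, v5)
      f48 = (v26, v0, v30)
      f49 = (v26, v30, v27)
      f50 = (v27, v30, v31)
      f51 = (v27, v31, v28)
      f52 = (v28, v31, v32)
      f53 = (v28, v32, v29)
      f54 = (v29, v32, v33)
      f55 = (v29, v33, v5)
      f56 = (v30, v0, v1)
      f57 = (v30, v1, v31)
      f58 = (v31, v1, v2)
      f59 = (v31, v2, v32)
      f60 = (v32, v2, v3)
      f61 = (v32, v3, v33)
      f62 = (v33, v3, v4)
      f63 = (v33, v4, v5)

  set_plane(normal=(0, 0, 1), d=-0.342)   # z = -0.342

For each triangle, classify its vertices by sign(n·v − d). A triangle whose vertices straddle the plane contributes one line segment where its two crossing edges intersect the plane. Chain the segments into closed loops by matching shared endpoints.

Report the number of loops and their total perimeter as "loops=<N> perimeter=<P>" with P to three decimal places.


Straddling triangles (16 of 64):
  (v2,v7,v3) [--+] → (1.19338, 0.93025, -0.342)–(1.5788, 0, -0.342)  len=1.0069
  (v3,v7,v8) [+-+] → (1.19338, 0.93025, -0.342)–(1.1163, 1.1163, -0.342)  len=0.2014
  (v7,v11,v8) [--+] → (0.18605, 1.50172, -0.342)–(1.1163, 1.1163, -0.342)  len=1.0069
  (v8,v11,v12) [+-+] → (0.18605, 1.50172, -0.342)–(0, 1.5788, -0.342)  len=0.2014
  (v11,v15,v12) [--+] → (-0.93025, 1.19338, -0.342)–(0, 1.5788, -0.342)  len=1.0069
  (v12,v15,v16) [+-+] → (-0.93025, 1.19338, -0.342)–(-1.1163, 1.1163, -0.342)  len=0.2014
  (v15,v19,v16) [--+] → (-1.50172, 0.18605, -0.342)–(-1.1163, 1.1163, -0.342)  len=1.0069
  (v16,v19,v20) [+-+] → (-1.50172, 0.18605, -0.342)–(-1.5788, 0, -0.342)  len=0.2014
  (v19,v23,v20) [--+] → (-1.19338, -0.93025, -0.342)–(-1.5788, 0, -0.342)  len=1.0069
  (v20,v23,v24) [+-+] → (-1.19338, -0.93025, -0.342)–(-1.1163, -1.1163, -0.342)  len=0.2014
  (v23,v27,v24) [--+] → (-0.18605, -1.50172, -0.342)–(-1.1163, -1.1163, -0.342)  len=1.0069
  (v24,v27,v28) [+-+] → (-0.18605, -1.50172, -0.342)–(0, -1.5788, -0.342)  len=0.2014
  (v27,v31,v28) [--+] → (0.93025, -1.19338, -0.342)–(0, -1.5788, -0.342)  len=1.0069
  (v28,v31,v32) [+-+] → (0.93025, -1.19338, -0.342)–(1.1163, -1.1163, -0.342)  len=0.2014
  (v31,v2,v32) [--+] → (1.50172, -0.18605, -0.342)–(1.1163, -1.1163, -0.342)  len=1.0069
  (v32,v2,v3) [+-+] → (1.50172, -0.18605, -0.342)–(1.5788, 0, -0.342)  len=0.2014

Chained into 1 loop(s):
  loop 1: 16 segments, perimeter = 9.6665
Total perimeter = 9.667

loops=1 perimeter=9.667


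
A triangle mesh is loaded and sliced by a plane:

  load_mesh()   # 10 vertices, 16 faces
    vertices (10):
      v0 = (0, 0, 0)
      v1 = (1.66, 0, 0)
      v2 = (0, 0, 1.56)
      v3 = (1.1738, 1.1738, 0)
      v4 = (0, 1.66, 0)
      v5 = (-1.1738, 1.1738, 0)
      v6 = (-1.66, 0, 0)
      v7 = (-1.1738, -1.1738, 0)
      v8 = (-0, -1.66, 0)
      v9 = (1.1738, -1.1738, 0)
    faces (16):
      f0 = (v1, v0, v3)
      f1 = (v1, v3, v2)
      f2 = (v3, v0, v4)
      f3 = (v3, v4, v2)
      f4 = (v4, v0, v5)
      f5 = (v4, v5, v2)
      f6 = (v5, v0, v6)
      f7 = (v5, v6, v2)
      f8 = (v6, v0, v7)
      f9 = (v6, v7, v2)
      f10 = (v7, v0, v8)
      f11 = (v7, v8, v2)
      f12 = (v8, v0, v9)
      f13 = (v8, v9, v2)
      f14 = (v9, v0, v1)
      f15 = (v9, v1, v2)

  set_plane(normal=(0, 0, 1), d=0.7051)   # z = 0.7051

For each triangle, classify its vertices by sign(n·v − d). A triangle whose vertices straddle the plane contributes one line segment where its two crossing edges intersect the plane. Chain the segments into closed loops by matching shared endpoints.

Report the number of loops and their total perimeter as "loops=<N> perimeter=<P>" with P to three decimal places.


loops=1 perimeter=5.570

Straddling triangles (8 of 16):
  (v1,v3,v2) [--+] → (0.643257, 0.643257, 0.7051)–(0.909701, 0, 0.7051)  len=0.6963
  (v3,v4,v2) [--+] → (0, 0.909701, 0.7051)–(0.643257, 0.643257, 0.7051)  len=0.6963
  (v4,v5,v2) [--+] → (-0.643257, 0.643257, 0.7051)–(0, 0.909701, 0.7051)  len=0.6963
  (v5,v6,v2) [--+] → (-0.909701, 0, 0.7051)–(-0.643257, 0.643257, 0.7051)  len=0.6963
  (v6,v7,v2) [--+] → (-0.643257, -0.643257, 0.7051)–(-0.909701, 0, 0.7051)  len=0.6963
  (v7,v8,v2) [--+] → (0, -0.909701, 0.7051)–(-0.643257, -0.643257, 0.7051)  len=0.6963
  (v8,v9,v2) [--+] → (0.643257, -0.643257, 0.7051)–(0, -0.909701, 0.7051)  len=0.6963
  (v9,v1,v2) [--+] → (0.909701, 0, 0.7051)–(0.643257, -0.643257, 0.7051)  len=0.6963

Chained into 1 loop(s):
  loop 1: 8 segments, perimeter = 5.5700
Total perimeter = 5.570


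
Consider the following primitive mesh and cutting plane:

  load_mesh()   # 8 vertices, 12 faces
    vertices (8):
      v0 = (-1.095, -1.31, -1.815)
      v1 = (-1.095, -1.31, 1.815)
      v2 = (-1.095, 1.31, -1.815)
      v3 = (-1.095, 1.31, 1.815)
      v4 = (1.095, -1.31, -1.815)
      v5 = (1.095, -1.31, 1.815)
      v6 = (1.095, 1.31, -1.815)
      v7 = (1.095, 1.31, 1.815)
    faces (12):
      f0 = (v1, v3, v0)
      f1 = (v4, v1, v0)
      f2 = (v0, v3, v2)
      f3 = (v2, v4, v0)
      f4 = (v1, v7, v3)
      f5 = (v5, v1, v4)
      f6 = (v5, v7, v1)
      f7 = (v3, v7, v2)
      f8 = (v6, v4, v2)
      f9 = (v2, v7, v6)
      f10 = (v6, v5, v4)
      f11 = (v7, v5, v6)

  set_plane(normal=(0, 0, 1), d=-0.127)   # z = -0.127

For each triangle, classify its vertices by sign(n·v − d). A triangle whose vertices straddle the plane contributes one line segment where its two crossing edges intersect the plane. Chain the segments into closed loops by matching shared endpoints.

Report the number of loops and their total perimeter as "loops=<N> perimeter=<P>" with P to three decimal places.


Straddling triangles (8 of 12):
  (v1,v3,v0) [++-] → (-1.095, -0.0916639, -0.127)–(-1.095, -1.31, -0.127)  len=1.2183
  (v4,v1,v0) [-+-] → (0.0766198, -1.31, -0.127)–(-1.095, -1.31, -0.127)  len=1.1716
  (v0,v3,v2) [-+-] → (-1.095, -0.0916639, -0.127)–(-1.095, 1.31, -0.127)  len=1.4017
  (v5,v1,v4) [++-] → (0.0766198, -1.31, -0.127)–(1.095, -1.31, -0.127)  len=1.0184
  (v3,v7,v2) [++-] → (-0.0766198, 1.31, -0.127)–(-1.095, 1.31, -0.127)  len=1.0184
  (v2,v7,v6) [-+-] → (-0.0766198, 1.31, -0.127)–(1.095, 1.31, -0.127)  len=1.1716
  (v6,v5,v4) [-+-] → (1.095, 0.0916639, -0.127)–(1.095, -1.31, -0.127)  len=1.4017
  (v7,v5,v6) [++-] → (1.095, 0.0916639, -0.127)–(1.095, 1.31, -0.127)  len=1.2183

Chained into 1 loop(s):
  loop 1: 8 segments, perimeter = 9.6200
Total perimeter = 9.620

loops=1 perimeter=9.620


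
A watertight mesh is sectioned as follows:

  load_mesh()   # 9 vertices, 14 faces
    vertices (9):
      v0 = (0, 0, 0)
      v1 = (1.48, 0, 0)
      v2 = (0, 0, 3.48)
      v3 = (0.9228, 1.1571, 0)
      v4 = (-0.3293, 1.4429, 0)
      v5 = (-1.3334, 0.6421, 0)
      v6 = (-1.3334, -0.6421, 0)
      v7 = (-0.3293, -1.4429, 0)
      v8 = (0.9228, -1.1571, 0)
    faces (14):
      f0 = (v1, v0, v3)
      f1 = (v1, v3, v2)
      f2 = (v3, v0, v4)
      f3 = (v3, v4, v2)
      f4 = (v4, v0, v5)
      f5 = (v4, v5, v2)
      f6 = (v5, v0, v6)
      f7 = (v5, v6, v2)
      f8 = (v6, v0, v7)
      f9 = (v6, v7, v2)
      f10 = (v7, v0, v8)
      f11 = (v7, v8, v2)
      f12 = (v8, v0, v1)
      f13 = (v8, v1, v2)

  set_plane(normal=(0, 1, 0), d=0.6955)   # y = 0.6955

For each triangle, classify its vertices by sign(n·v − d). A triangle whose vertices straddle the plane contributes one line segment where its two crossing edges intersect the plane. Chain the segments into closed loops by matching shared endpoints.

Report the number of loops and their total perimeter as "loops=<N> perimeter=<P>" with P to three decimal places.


Straddling triangles (6 of 14):
  (v1,v0,v3) [--+] → (0.554669, 0.6955, 0)–(1.14508, 0.6955, 0)  len=0.5904
  (v1,v3,v2) [-+-] → (1.14508, 0.6955, 0)–(0.554669, 0.6955, 1.38827)  len=1.5086
  (v3,v0,v4) [+-+] → (0.554669, 0.6955, 0)–(-0.158728, 0.6955, 0)  len=0.7134
  (v3,v4,v2) [++-] → (-0.158728, 0.6955, 1.80259)–(0.554669, 0.6955, 1.38827)  len=0.8250
  (v4,v0,v5) [+--] → (-0.158728, 0.6955, 0)–(-1.26644, 0.6955, 0)  len=1.1077
  (v4,v5,v2) [+--] → (-1.26644, 0.6955, 0)–(-0.158728, 0.6955, 1.80259)  len=2.1157

Chained into 1 loop(s):
  loop 1: 6 segments, perimeter = 6.8608
Total perimeter = 6.861

loops=1 perimeter=6.861


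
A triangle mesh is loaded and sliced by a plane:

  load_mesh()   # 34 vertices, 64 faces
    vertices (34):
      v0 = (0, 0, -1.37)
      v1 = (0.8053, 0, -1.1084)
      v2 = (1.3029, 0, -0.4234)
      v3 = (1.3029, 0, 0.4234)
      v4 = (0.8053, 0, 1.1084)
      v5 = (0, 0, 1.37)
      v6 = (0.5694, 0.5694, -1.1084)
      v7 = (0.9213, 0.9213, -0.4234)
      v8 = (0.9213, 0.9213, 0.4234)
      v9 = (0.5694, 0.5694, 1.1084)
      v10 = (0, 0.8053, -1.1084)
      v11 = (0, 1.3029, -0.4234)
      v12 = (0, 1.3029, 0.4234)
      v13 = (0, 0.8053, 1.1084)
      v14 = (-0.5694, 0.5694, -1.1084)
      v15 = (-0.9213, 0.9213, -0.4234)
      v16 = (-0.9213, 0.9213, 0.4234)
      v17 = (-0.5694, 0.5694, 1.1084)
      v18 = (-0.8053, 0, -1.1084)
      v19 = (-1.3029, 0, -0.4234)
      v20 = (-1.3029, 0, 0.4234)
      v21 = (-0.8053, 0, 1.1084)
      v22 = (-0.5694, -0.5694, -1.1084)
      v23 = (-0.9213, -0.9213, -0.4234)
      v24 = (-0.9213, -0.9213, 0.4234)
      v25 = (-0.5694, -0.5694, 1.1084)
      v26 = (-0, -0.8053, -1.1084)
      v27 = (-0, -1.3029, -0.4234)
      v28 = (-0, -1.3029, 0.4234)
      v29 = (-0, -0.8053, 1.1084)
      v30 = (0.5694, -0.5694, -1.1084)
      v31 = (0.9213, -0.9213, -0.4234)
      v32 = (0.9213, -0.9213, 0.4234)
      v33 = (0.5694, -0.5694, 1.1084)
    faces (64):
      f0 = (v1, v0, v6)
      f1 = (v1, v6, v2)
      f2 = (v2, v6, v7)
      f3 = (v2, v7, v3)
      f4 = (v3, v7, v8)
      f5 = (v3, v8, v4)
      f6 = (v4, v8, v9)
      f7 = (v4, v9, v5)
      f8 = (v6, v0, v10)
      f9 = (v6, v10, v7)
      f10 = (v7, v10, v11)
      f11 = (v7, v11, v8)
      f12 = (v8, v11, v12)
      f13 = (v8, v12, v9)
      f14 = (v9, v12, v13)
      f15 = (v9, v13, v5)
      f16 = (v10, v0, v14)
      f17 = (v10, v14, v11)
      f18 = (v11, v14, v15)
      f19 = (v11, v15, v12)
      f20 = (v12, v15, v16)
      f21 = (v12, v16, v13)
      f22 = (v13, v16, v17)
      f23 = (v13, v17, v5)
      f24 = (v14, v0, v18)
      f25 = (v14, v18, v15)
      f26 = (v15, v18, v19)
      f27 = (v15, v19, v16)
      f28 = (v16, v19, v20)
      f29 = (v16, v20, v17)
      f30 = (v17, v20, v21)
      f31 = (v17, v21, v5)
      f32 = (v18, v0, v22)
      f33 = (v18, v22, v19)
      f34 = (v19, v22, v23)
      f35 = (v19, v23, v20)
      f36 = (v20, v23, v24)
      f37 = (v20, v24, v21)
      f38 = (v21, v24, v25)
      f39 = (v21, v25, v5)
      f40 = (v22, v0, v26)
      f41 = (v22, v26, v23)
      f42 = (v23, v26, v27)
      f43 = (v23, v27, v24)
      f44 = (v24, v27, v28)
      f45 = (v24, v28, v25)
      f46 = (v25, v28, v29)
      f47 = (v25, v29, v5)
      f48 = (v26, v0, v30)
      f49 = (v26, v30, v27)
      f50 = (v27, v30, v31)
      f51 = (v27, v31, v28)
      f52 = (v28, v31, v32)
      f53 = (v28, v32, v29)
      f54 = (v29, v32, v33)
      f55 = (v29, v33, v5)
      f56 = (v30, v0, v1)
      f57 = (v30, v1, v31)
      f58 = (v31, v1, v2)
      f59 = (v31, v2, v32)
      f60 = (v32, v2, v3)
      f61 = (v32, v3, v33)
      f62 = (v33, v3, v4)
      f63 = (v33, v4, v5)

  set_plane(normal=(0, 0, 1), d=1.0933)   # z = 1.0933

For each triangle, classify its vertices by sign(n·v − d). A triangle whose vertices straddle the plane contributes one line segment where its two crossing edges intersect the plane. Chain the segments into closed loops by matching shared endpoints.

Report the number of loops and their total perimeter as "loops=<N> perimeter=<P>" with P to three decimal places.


Straddling triangles (16 of 64):
  (v3,v8,v4) [--+] → (0.807857, 0.0203089, 1.0933)–(0.816269, 0, 1.0933)  len=0.0220
  (v4,v8,v9) [+-+] → (0.807857, 0.0203089, 1.0933)–(0.577157, 0.577157, 1.0933)  len=0.6027
  (v8,v12,v9) [--+] → (0.556848, 0.585569, 1.0933)–(0.577157, 0.577157, 1.0933)  len=0.0220
  (v9,v12,v13) [+-+] → (0.556848, 0.585569, 1.0933)–(0, 0.816269, 1.0933)  len=0.6027
  (v12,v16,v13) [--+] → (-0.0203089, 0.807857, 1.0933)–(0, 0.816269, 1.0933)  len=0.0220
  (v13,v16,v17) [+-+] → (-0.0203089, 0.807857, 1.0933)–(-0.577157, 0.577157, 1.0933)  len=0.6027
  (v16,v20,v17) [--+] → (-0.585569, 0.556848, 1.0933)–(-0.577157, 0.577157, 1.0933)  len=0.0220
  (v17,v20,v21) [+-+] → (-0.585569, 0.556848, 1.0933)–(-0.816269, 0, 1.0933)  len=0.6027
  (v20,v24,v21) [--+] → (-0.807857, -0.0203089, 1.0933)–(-0.816269, 0, 1.0933)  len=0.0220
  (v21,v24,v25) [+-+] → (-0.807857, -0.0203089, 1.0933)–(-0.577157, -0.577157, 1.0933)  len=0.6027
  (v24,v28,v25) [--+] → (-0.556848, -0.585569, 1.0933)–(-0.577157, -0.577157, 1.0933)  len=0.0220
  (v25,v28,v29) [+-+] → (-0.556848, -0.585569, 1.0933)–(0, -0.816269, 1.0933)  len=0.6027
  (v28,v32,v29) [--+] → (0.0203089, -0.807857, 1.0933)–(0, -0.816269, 1.0933)  len=0.0220
  (v29,v32,v33) [+-+] → (0.0203089, -0.807857, 1.0933)–(0.577157, -0.577157, 1.0933)  len=0.6027
  (v32,v3,v33) [--+] → (0.585569, -0.556848, 1.0933)–(0.577157, -0.577157, 1.0933)  len=0.0220
  (v33,v3,v4) [+-+] → (0.585569, -0.556848, 1.0933)–(0.816269, 0, 1.0933)  len=0.6027

Chained into 1 loop(s):
  loop 1: 16 segments, perimeter = 4.9978
Total perimeter = 4.998

loops=1 perimeter=4.998


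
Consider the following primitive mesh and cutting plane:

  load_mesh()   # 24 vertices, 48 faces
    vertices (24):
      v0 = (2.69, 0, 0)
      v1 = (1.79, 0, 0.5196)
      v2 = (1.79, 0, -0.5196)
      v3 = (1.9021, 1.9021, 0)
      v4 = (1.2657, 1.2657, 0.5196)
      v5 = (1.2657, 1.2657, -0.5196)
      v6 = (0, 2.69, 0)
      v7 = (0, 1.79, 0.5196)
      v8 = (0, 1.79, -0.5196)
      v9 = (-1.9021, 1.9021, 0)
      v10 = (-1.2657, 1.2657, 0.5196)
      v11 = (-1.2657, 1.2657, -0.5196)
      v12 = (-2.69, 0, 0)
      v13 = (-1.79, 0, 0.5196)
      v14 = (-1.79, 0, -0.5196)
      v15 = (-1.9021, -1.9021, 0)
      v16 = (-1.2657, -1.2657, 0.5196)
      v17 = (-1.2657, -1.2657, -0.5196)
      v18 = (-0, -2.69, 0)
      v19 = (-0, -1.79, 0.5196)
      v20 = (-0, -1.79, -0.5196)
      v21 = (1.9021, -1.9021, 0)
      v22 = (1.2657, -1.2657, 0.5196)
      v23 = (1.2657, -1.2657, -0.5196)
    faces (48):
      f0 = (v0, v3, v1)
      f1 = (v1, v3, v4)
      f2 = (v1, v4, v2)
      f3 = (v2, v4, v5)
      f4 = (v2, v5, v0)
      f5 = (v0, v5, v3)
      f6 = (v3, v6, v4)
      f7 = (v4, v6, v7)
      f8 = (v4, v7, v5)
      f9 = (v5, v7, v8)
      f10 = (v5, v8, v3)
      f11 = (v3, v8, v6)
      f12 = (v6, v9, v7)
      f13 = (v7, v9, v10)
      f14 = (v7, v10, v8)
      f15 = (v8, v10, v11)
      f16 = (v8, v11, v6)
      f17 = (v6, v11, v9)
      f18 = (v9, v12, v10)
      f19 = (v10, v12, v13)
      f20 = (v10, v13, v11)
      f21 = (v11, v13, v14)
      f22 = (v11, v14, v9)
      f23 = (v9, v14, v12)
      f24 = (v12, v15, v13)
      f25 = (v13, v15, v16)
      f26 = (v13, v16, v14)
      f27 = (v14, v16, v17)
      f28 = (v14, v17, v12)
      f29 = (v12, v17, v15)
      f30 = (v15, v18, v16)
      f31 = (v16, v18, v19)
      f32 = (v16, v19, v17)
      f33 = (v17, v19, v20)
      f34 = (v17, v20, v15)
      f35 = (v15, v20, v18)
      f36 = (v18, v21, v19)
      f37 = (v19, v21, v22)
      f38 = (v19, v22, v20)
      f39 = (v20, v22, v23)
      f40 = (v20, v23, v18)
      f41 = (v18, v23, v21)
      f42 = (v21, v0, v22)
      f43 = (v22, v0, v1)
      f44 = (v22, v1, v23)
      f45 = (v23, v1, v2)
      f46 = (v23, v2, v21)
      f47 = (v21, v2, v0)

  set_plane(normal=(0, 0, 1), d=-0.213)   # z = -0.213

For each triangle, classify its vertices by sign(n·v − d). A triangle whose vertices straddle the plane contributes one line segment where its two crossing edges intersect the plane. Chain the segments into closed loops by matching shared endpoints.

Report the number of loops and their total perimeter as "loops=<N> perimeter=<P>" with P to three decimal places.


Straddling triangles (32 of 48):
  (v1,v4,v2) [++-] → (1.63531, 0.373425, -0.213)–(1.79, 0, -0.213)  len=0.4042
  (v2,v4,v5) [-+-] → (1.63531, 0.373425, -0.213)–(1.2657, 1.2657, -0.213)  len=0.9658
  (v2,v5,v0) [--+] → (2.10614, 0.518849, -0.213)–(2.32106, 0, -0.213)  len=0.5616
  (v0,v5,v3) [+-+] → (2.10614, 0.518849, -0.213)–(1.64122, 1.64122, -0.213)  len=1.2149
  (v4,v7,v5) [++-] → (0.892275, 1.42039, -0.213)–(1.2657, 1.2657, -0.213)  len=0.4042
  (v5,v7,v8) [-+-] → (0.892275, 1.42039, -0.213)–(0, 1.79, -0.213)  len=0.9658
  (v5,v8,v3) [--+] → (1.12237, 1.85615, -0.213)–(1.64122, 1.64122, -0.213)  len=0.5616
  (v3,v8,v6) [+-+] → (1.12237, 1.85615, -0.213)–(0, 2.32106, -0.213)  len=1.2149
  (v7,v10,v8) [++-] → (-0.373425, 1.63531, -0.213)–(0, 1.79, -0.213)  len=0.4042
  (v8,v10,v11) [-+-] → (-0.373425, 1.63531, -0.213)–(-1.2657, 1.2657, -0.213)  len=0.9658
  (v8,v11,v6) [--+] → (-0.518849, 2.10614, -0.213)–(0, 2.32106, -0.213)  len=0.5616
  (v6,v11,v9) [+-+] → (-0.518849, 2.10614, -0.213)–(-1.64122, 1.64122, -0.213)  len=1.2149
  (v10,v13,v11) [++-] → (-1.42039, 0.892275, -0.213)–(-1.2657, 1.2657, -0.213)  len=0.4042
  (v11,v13,v14) [-+-] → (-1.42039, 0.892275, -0.213)–(-1.79, 0, -0.213)  len=0.9658
  (v11,v14,v9) [--+] → (-1.85615, 1.12237, -0.213)–(-1.64122, 1.64122, -0.213)  len=0.5616
  (v9,v14,v12) [+-+] → (-1.85615, 1.12237, -0.213)–(-2.32106, 0, -0.213)  len=1.2149
  (v13,v16,v14) [++-] → (-1.63531, -0.373425, -0.213)–(-1.79, 0, -0.213)  len=0.4042
  (v14,v16,v17) [-+-] → (-1.63531, -0.373425, -0.213)–(-1.2657, -1.2657, -0.213)  len=0.9658
  (v14,v17,v12) [--+] → (-2.10614, -0.518849, -0.213)–(-2.32106, 0, -0.213)  len=0.5616
  (v12,v17,v15) [+-+] → (-2.10614, -0.518849, -0.213)–(-1.64122, -1.64122, -0.213)  len=1.2149
  (v16,v19,v17) [++-] → (-0.892275, -1.42039, -0.213)–(-1.2657, -1.2657, -0.213)  len=0.4042
  (v17,v19,v20) [-+-] → (-0.892275, -1.42039, -0.213)–(0, -1.79, -0.213)  len=0.9658
  (v17,v20,v15) [--+] → (-1.12237, -1.85615, -0.213)–(-1.64122, -1.64122, -0.213)  len=0.5616
  (v15,v20,v18) [+-+] → (-1.12237, -1.85615, -0.213)–(0, -2.32106, -0.213)  len=1.2149
  (v19,v22,v20) [++-] → (0.373425, -1.63531, -0.213)–(0, -1.79, -0.213)  len=0.4042
  (v20,v22,v23) [-+-] → (0.373425, -1.63531, -0.213)–(1.2657, -1.2657, -0.213)  len=0.9658
  (v20,v23,v18) [--+] → (0.518849, -2.10614, -0.213)–(0, -2.32106, -0.213)  len=0.5616
  (v18,v23,v21) [+-+] → (0.518849, -2.10614, -0.213)–(1.64122, -1.64122, -0.213)  len=1.2149
  (v22,v1,v23) [++-] → (1.42039, -0.892275, -0.213)–(1.2657, -1.2657, -0.213)  len=0.4042
  (v23,v1,v2) [-+-] → (1.42039, -0.892275, -0.213)–(1.79, 0, -0.213)  len=0.9658
  (v23,v2,v21) [--+] → (1.85615, -1.12237, -0.213)–(1.64122, -1.64122, -0.213)  len=0.5616
  (v21,v2,v0) [+-+] → (1.85615, -1.12237, -0.213)–(2.32106, 0, -0.213)  len=1.2149

Chained into 2 loop(s):
  loop 1: 16 segments, perimeter = 10.9600
  loop 2: 16 segments, perimeter = 14.2116
Total perimeter = 25.172

loops=2 perimeter=25.172


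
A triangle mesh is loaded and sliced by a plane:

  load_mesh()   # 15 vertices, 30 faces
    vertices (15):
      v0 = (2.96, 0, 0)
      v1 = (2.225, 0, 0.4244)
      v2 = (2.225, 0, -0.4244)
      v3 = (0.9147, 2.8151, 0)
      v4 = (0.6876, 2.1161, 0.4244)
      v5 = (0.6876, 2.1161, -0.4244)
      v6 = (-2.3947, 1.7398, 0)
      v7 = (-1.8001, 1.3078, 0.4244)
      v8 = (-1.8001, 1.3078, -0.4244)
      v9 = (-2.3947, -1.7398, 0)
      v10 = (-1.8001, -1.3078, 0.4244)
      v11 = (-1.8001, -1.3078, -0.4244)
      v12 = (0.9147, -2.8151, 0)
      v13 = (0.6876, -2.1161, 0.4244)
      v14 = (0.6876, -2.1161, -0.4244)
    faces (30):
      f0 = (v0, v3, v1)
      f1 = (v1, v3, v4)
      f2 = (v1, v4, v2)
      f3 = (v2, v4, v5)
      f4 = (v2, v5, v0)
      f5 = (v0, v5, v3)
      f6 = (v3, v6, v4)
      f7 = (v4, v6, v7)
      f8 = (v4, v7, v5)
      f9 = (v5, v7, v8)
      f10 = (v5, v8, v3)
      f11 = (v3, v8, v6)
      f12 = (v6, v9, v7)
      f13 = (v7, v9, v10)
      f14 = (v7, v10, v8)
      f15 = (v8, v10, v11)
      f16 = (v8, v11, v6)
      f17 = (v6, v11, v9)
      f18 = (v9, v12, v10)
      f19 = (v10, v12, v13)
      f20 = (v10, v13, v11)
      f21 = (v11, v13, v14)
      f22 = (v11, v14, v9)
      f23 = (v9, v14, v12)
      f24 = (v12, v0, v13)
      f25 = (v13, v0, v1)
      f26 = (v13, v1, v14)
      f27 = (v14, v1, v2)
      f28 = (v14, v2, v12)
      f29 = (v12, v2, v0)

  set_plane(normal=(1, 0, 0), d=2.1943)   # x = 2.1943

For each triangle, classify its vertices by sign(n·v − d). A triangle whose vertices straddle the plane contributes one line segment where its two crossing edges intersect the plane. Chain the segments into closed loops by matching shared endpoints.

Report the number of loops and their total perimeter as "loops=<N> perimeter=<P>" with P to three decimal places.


loops=2 perimeter=6.086

Straddling triangles (12 of 30):
  (v0,v3,v1) [+-+] → (2.1943, 1.05389, 0)–(2.1943, 0.0659571, 0.414456)  len=1.0713
  (v1,v3,v4) [+--] → (2.1943, 0.0659571, 0.414456)–(2.1943, 0.0422559, 0.4244)  len=0.0257
  (v1,v4,v2) [+-+] → (2.1943, 0.0422559, 0.4244)–(2.1943, 0.0422559, -0.407451)  len=0.8319
  (v2,v4,v5) [+--] → (2.1943, 0.0422559, -0.407451)–(2.1943, 0.0422559, -0.4244)  len=0.0169
  (v2,v5,v0) [+-+] → (2.1943, 0.0422559, -0.4244)–(2.1943, 0.713034, -0.143004)  len=0.7274
  (v0,v5,v3) [+--] → (2.1943, 0.713034, -0.143004)–(2.1943, 1.05389, 0)  len=0.3696
  (v12,v0,v13) [-+-] → (2.1943, -1.05389, 0)–(2.1943, -0.713034, 0.143004)  len=0.3696
  (v13,v0,v1) [-++] → (2.1943, -0.713034, 0.143004)–(2.1943, -0.0422559, 0.4244)  len=0.7274
  (v13,v1,v14) [-+-] → (2.1943, -0.0422559, 0.4244)–(2.1943, -0.0422559, 0.407451)  len=0.0169
  (v14,v1,v2) [-++] → (2.1943, -0.0422559, 0.407451)–(2.1943, -0.0422559, -0.4244)  len=0.8319
  (v14,v2,v12) [-+-] → (2.1943, -0.0422559, -0.4244)–(2.1943, -0.0659571, -0.414456)  len=0.0257
  (v12,v2,v0) [-++] → (2.1943, -0.0659571, -0.414456)–(2.1943, -1.05389, 0)  len=1.0713

Chained into 2 loop(s):
  loop 1: 6 segments, perimeter = 3.0429
  loop 2: 6 segments, perimeter = 3.0429
Total perimeter = 6.086


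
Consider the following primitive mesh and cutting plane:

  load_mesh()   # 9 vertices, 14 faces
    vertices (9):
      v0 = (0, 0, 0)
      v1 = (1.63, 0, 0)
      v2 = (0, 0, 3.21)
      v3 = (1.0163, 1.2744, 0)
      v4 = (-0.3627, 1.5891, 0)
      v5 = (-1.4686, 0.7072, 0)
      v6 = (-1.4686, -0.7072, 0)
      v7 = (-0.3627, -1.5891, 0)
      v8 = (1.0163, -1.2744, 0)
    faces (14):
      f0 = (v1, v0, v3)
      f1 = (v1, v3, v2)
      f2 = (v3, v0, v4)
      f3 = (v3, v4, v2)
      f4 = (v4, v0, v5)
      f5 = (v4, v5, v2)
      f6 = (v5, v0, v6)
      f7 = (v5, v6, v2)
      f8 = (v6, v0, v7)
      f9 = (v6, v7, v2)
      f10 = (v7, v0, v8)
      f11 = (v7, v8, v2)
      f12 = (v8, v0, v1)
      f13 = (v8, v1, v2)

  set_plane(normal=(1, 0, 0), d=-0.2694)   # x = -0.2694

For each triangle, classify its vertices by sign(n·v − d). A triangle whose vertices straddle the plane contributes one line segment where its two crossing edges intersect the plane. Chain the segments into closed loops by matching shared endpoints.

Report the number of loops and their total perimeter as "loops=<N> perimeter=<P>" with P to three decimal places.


loops=1 perimeter=9.380

Straddling triangles (10 of 14):
  (v3,v0,v4) [++-] → (-0.2694, 1.18032, 0)–(-0.2694, 1.56781, 0)  len=0.3875
  (v3,v4,v2) [+-+] → (-0.2694, 1.56781, 0)–(-0.2694, 1.18032, 0.825732)  len=0.9121
  (v4,v0,v5) [-+-] → (-0.2694, 1.18032, 0)–(-0.2694, 0.129729, 0)  len=1.0506
  (v4,v5,v2) [--+] → (-0.2694, 0.129729, 2.62116)–(-0.2694, 1.18032, 0.825732)  len=2.0802
  (v5,v0,v6) [-+-] → (-0.2694, 0.129729, 0)–(-0.2694, -0.129729, 0)  len=0.2595
  (v5,v6,v2) [--+] → (-0.2694, -0.129729, 2.62116)–(-0.2694, 0.129729, 2.62116)  len=0.2595
  (v6,v0,v7) [-+-] → (-0.2694, -0.129729, 0)–(-0.2694, -1.18032, 0)  len=1.0506
  (v6,v7,v2) [--+] → (-0.2694, -1.18032, 0.825732)–(-0.2694, -0.129729, 2.62116)  len=2.0802
  (v7,v0,v8) [-++] → (-0.2694, -1.18032, 0)–(-0.2694, -1.56781, 0)  len=0.3875
  (v7,v8,v2) [-++] → (-0.2694, -1.56781, 0)–(-0.2694, -1.18032, 0.825732)  len=0.9121

Chained into 1 loop(s):
  loop 1: 10 segments, perimeter = 9.3798
Total perimeter = 9.380


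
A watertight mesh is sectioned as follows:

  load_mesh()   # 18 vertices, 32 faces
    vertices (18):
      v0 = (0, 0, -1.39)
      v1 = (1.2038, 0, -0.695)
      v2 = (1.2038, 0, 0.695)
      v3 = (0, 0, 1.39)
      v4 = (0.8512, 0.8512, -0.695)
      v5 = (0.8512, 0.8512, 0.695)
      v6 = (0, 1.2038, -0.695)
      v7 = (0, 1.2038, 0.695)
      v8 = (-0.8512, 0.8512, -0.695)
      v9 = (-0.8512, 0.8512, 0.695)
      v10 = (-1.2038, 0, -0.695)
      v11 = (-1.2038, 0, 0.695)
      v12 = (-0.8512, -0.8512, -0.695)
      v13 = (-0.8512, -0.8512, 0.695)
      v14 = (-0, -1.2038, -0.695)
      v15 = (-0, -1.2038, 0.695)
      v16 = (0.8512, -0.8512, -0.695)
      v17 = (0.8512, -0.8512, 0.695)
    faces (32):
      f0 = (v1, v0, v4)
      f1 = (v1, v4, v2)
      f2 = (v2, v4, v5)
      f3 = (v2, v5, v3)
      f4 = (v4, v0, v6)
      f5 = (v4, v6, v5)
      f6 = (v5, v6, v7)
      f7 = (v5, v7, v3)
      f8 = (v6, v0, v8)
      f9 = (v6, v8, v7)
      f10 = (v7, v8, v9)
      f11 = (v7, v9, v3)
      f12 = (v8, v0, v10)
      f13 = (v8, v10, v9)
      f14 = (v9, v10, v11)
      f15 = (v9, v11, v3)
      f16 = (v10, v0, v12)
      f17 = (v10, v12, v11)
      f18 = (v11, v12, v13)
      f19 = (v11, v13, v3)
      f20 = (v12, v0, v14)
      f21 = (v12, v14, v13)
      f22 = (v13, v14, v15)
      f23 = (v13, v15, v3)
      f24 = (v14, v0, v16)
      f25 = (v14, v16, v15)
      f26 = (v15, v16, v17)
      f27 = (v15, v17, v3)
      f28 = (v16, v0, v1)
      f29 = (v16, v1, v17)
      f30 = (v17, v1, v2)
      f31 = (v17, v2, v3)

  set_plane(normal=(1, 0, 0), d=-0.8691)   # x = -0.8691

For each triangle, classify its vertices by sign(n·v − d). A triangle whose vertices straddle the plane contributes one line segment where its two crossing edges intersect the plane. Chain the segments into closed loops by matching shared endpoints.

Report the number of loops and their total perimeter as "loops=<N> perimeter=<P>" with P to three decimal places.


loops=1 perimeter=6.103

Straddling triangles (8 of 32):
  (v8,v0,v10) [++-] → (-0.8691, 0, -0.888235)–(-0.8691, 0.807988, -0.695)  len=0.8308
  (v8,v10,v9) [+-+] → (-0.8691, 0.807988, -0.695)–(-0.8691, 0.807988, 0.624436)  len=1.3194
  (v9,v10,v11) [+--] → (-0.8691, 0.807988, 0.624436)–(-0.8691, 0.807988, 0.695)  len=0.0706
  (v9,v11,v3) [+-+] → (-0.8691, 0.807988, 0.695)–(-0.8691, 0, 0.888235)  len=0.8308
  (v10,v0,v12) [-++] → (-0.8691, 0, -0.888235)–(-0.8691, -0.807988, -0.695)  len=0.8308
  (v10,v12,v11) [-+-] → (-0.8691, -0.807988, -0.695)–(-0.8691, -0.807988, -0.624436)  len=0.0706
  (v11,v12,v13) [-++] → (-0.8691, -0.807988, -0.624436)–(-0.8691, -0.807988, 0.695)  len=1.3194
  (v11,v13,v3) [-++] → (-0.8691, -0.807988, 0.695)–(-0.8691, 0, 0.888235)  len=0.8308

Chained into 1 loop(s):
  loop 1: 8 segments, perimeter = 6.1031
Total perimeter = 6.103


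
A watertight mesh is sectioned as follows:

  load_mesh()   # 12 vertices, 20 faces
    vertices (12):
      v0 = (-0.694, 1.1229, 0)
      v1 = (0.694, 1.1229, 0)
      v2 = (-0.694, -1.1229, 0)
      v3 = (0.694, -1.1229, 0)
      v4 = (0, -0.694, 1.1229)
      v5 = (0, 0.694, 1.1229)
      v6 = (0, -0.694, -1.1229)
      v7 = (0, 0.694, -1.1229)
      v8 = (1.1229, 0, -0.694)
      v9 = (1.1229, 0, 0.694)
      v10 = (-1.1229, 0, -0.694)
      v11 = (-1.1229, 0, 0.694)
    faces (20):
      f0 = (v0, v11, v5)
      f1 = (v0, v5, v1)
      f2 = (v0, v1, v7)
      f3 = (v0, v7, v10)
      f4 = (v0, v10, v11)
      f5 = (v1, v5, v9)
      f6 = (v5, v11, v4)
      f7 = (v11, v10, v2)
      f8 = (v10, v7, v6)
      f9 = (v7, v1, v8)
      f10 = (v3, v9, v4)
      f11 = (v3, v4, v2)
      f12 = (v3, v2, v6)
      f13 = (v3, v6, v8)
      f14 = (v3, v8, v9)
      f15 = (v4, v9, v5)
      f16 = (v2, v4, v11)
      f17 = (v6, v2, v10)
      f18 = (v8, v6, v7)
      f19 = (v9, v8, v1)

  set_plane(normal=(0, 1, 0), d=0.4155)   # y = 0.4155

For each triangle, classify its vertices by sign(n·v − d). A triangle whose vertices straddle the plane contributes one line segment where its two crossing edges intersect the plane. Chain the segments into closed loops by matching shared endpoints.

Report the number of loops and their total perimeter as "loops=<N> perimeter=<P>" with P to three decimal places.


loops=1 perimeter=6.584

Straddling triangles (10 of 20):
  (v0,v11,v5) [+-+] → (-0.964197, 0.4155, 0.437203)–(-0.450616, 0.4155, 0.950784)  len=0.7263
  (v0,v7,v10) [++-] → (-0.450616, 0.4155, -0.950784)–(-0.964197, 0.4155, -0.437203)  len=0.7263
  (v0,v10,v11) [+--] → (-0.964197, 0.4155, -0.437203)–(-0.964197, 0.4155, 0.437203)  len=0.8744
  (v1,v5,v9) [++-] → (0.450616, 0.4155, 0.950784)–(0.964197, 0.4155, 0.437203)  len=0.7263
  (v5,v11,v4) [+--] → (-0.450616, 0.4155, 0.950784)–(0, 0.4155, 1.1229)  len=0.4824
  (v10,v7,v6) [-+-] → (-0.450616, 0.4155, -0.950784)–(0, 0.4155, -1.1229)  len=0.4824
  (v7,v1,v8) [++-] → (0.964197, 0.4155, -0.437203)–(0.450616, 0.4155, -0.950784)  len=0.7263
  (v4,v9,v5) [--+] → (0.450616, 0.4155, 0.950784)–(0, 0.4155, 1.1229)  len=0.4824
  (v8,v6,v7) [--+] → (0, 0.4155, -1.1229)–(0.450616, 0.4155, -0.950784)  len=0.4824
  (v9,v8,v1) [--+] → (0.964197, 0.4155, -0.437203)–(0.964197, 0.4155, 0.437203)  len=0.8744

Chained into 1 loop(s):
  loop 1: 10 segments, perimeter = 6.5835
Total perimeter = 6.584
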